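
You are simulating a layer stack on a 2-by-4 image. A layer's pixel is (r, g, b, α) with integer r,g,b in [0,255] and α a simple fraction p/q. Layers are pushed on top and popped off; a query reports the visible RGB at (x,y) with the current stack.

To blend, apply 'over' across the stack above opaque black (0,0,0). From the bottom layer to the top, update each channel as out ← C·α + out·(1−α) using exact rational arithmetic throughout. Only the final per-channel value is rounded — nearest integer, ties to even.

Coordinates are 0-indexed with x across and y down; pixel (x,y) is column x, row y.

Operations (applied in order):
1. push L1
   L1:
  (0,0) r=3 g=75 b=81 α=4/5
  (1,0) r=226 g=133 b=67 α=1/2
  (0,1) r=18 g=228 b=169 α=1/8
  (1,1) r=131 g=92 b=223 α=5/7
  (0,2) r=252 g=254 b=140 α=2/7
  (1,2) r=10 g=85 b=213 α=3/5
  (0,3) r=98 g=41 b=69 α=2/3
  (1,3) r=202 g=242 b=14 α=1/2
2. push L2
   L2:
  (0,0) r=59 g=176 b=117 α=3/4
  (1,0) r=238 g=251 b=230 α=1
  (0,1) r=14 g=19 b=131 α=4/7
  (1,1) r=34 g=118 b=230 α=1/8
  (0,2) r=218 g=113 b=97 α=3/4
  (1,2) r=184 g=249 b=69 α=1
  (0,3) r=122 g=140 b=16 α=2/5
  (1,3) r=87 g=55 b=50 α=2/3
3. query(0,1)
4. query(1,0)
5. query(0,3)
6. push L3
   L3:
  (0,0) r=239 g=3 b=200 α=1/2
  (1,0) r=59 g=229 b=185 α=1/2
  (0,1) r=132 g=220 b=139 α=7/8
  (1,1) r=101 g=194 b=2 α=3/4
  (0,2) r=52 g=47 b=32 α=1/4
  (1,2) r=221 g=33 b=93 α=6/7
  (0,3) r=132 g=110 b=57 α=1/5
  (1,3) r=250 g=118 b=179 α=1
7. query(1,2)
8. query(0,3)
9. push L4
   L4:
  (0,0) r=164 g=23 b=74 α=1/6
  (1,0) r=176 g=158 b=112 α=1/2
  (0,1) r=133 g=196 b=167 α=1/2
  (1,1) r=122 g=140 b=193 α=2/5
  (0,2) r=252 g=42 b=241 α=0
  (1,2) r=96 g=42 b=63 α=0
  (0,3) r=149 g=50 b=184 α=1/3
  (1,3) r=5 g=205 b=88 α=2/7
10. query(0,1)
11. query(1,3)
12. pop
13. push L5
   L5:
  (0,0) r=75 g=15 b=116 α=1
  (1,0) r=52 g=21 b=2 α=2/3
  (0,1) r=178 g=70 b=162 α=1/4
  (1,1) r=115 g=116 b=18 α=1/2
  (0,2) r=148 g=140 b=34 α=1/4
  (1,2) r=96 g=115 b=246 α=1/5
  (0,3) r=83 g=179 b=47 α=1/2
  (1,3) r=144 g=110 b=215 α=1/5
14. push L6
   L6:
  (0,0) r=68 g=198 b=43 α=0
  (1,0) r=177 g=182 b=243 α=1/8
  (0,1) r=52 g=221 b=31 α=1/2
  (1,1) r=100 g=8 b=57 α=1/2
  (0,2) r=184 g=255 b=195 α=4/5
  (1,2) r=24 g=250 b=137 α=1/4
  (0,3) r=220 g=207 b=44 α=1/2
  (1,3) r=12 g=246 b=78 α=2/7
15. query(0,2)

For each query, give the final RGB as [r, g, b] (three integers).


(0,1) stack=L1,L2; from [0,0,0]:
after L1 α=1/8: [9/4, 57/2, 169/8]
after L2 α=4/7: [251/28, 323/14, 4699/56]
rounded: [9, 23, 84]

at x=1,y=0 over L1,L2:
L1 α=1/2: [113, 133/2, 67/2]
L2 α=1: [238, 251, 230]
= [238, 251, 230]

(0,3) stack=L1,L2; from [0,0,0]:
after L1 α=2/3: [196/3, 82/3, 46]
after L2 α=2/5: [88, 362/5, 34]
→ [88, 72, 34]

query (1,2) [L1,L2,L3] — begin 0,0,0
after L1 α=3/5: [6, 51, 639/5]
after L2 α=1: [184, 249, 69]
after L3 α=6/7: [1510/7, 447/7, 627/7]
= [216, 64, 90]

query (0,3) [L1,L2,L3] — begin 0,0,0
L1 α=2/3: [196/3, 82/3, 46]
L2 α=2/5: [88, 362/5, 34]
L3 α=1/5: [484/5, 1998/25, 193/5]
→ [97, 80, 39]

(0,1) stack=L1,L2,L3,L4; from [0,0,0]:
after L1 α=1/8: [9/4, 57/2, 169/8]
after L2 α=4/7: [251/28, 323/14, 4699/56]
after L3 α=7/8: [26123/224, 21883/112, 59187/448]
after L4 α=1/2: [55915/448, 43835/224, 134003/896]
→ [125, 196, 150]

(1,3) stack=L1,L2,L3,L4; from [0,0,0]:
L1 α=1/2: [101, 121, 7]
L2 α=2/3: [275/3, 77, 107/3]
L3 α=1: [250, 118, 179]
L4 α=2/7: [180, 1000/7, 153]
→ [180, 143, 153]

(0,2) stack=L1,L2,L3,L5,L6; from [0,0,0]:
L1 α=2/7: [72, 508/7, 40]
L2 α=3/4: [363/2, 2881/28, 331/4]
L3 α=1/4: [1193/8, 9959/112, 1121/16]
L5 α=1/4: [4763/32, 45557/448, 3907/64]
L6 α=4/5: [5663/32, 502517/2240, 53827/320]
→ [177, 224, 168]


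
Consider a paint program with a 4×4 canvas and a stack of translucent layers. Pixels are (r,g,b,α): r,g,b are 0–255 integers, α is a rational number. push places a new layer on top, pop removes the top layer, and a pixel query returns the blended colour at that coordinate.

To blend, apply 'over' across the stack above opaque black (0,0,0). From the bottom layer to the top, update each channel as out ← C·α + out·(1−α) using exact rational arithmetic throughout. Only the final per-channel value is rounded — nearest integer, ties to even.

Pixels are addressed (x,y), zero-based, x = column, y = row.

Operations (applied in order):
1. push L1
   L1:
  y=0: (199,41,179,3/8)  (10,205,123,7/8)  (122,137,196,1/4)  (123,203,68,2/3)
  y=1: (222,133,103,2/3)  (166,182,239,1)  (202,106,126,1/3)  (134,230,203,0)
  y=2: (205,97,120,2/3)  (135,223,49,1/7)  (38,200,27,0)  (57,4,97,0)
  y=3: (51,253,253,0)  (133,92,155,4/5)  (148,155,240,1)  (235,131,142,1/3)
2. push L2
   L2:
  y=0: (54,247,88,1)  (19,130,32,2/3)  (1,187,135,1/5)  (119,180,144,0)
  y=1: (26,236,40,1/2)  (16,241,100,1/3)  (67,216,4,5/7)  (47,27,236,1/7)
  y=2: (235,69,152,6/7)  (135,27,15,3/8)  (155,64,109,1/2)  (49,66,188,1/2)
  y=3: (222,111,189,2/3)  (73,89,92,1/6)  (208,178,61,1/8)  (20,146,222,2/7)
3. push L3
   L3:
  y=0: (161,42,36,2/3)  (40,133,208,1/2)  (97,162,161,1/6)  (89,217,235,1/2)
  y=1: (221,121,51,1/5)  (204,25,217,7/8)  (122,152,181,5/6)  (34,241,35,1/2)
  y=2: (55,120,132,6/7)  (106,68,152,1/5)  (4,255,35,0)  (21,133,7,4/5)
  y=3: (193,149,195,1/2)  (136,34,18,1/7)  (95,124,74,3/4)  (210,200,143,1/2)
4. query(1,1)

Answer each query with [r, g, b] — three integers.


query (1,1) [L1,L2,L3] — begin 0,0,0
L1 α=1: [166, 182, 239]
L2 α=1/3: [116, 605/3, 578/3]
L3 α=7/8: [193, 565/12, 5135/24]
rounded: [193, 47, 214]


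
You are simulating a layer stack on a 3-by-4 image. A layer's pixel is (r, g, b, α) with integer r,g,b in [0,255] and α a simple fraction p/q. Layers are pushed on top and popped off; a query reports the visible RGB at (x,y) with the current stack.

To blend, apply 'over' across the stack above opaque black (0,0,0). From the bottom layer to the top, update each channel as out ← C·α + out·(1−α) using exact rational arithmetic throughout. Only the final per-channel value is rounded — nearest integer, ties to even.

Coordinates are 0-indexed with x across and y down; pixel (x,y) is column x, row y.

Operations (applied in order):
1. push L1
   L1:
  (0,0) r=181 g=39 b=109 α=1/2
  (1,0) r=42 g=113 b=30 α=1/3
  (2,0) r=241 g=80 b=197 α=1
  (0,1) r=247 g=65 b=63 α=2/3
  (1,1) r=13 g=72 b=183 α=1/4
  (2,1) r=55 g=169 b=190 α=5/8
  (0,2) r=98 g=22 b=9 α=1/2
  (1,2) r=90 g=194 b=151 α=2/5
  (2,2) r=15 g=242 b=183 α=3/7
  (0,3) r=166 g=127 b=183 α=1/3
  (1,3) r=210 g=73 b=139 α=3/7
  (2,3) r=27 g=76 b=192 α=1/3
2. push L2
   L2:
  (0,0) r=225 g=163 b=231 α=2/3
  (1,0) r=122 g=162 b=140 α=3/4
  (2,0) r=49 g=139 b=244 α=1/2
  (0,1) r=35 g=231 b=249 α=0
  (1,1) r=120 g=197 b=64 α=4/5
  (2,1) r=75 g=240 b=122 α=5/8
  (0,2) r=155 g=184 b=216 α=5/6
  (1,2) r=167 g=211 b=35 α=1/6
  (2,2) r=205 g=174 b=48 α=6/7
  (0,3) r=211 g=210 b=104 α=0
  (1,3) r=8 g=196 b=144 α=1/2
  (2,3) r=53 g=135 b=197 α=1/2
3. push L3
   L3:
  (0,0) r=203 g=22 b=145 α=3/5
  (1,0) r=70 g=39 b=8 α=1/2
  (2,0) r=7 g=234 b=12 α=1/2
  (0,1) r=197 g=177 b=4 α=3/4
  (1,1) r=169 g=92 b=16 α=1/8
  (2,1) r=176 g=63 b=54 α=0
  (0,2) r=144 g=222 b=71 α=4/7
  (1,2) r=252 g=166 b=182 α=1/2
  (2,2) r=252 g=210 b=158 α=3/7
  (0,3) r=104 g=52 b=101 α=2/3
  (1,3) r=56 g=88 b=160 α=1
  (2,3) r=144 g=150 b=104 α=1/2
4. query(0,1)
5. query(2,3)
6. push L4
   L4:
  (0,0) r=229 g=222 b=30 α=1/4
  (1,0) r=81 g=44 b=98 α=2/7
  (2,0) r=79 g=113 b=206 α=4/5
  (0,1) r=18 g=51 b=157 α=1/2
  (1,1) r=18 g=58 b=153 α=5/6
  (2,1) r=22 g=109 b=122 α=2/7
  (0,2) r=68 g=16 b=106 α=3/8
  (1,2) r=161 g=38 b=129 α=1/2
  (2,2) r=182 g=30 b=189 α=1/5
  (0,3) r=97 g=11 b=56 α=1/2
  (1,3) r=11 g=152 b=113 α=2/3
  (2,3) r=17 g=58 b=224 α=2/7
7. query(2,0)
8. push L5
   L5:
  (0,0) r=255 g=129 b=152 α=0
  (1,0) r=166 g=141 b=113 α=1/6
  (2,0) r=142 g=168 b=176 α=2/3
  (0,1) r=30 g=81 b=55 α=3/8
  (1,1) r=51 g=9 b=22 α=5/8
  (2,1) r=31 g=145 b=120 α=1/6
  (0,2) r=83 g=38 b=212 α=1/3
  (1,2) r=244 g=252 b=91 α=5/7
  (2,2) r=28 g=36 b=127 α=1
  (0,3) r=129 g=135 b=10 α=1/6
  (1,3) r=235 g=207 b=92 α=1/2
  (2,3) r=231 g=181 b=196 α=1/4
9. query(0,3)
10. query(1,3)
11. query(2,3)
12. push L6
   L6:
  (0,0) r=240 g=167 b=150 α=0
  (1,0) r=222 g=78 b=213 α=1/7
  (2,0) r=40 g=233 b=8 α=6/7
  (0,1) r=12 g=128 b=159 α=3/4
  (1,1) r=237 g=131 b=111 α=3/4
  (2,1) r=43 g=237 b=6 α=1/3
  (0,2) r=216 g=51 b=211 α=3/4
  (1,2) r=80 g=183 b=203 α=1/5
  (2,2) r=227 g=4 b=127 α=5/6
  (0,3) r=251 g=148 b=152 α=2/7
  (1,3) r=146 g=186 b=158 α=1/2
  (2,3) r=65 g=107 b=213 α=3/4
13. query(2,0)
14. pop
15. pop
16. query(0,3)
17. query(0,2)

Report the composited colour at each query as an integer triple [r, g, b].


(0,1) stack=L1,L2,L3; from [0,0,0]:
L1 α=2/3: [494/3, 130/3, 42]
L2 α=0: [494/3, 130/3, 42]
L3 α=3/4: [2267/12, 1723/12, 27/2]
= [189, 144, 14]

query (2,3) [L1,L2,L3] — begin 0,0,0
+L1 (α=1/3) → [9, 76/3, 64]
+L2 (α=1/2) → [31, 481/6, 261/2]
+L3 (α=1/2) → [175/2, 1381/12, 469/4]
rounded: [88, 115, 117]

at x=2,y=0 over L1,L2,L3,L4:
+L1 (α=1) → [241, 80, 197]
+L2 (α=1/2) → [145, 219/2, 441/2]
+L3 (α=1/2) → [76, 687/4, 465/4]
+L4 (α=4/5) → [392/5, 499/4, 3761/20]
→ [78, 125, 188]

(0,3) stack=L1,L2,L3,L4,L5; from [0,0,0]:
+L1 (α=1/3) → [166/3, 127/3, 61]
+L2 (α=0) → [166/3, 127/3, 61]
+L3 (α=2/3) → [790/9, 439/9, 263/3]
+L4 (α=1/2) → [1663/18, 269/9, 431/6]
+L5 (α=1/6) → [10637/108, 1280/27, 2215/36]
= [98, 47, 62]

at x=1,y=3 over L1,L2,L3,L4,L5:
+L1 (α=3/7) → [90, 219/7, 417/7]
+L2 (α=1/2) → [49, 1591/14, 1425/14]
+L3 (α=1) → [56, 88, 160]
+L4 (α=2/3) → [26, 392/3, 386/3]
+L5 (α=1/2) → [261/2, 1013/6, 331/3]
rounded: [130, 169, 110]

query (2,3) [L1,L2,L3,L4,L5] — begin 0,0,0
+L1 (α=1/3) → [9, 76/3, 64]
+L2 (α=1/2) → [31, 481/6, 261/2]
+L3 (α=1/2) → [175/2, 1381/12, 469/4]
+L4 (α=2/7) → [943/14, 8297/84, 591/4]
+L5 (α=1/4) → [6063/56, 13365/112, 2557/16]
→ [108, 119, 160]

(2,0) stack=L1,L2,L3,L4,L5,L6; from [0,0,0]:
L1 α=1: [241, 80, 197]
L2 α=1/2: [145, 219/2, 441/2]
L3 α=1/2: [76, 687/4, 465/4]
L4 α=4/5: [392/5, 499/4, 3761/20]
L5 α=2/3: [604/5, 1843/12, 10801/60]
L6 α=6/7: [1804/35, 18619/84, 13681/420]
= [52, 222, 33]

at x=0,y=3 over L1,L2,L3,L4:
L1 α=1/3: [166/3, 127/3, 61]
L2 α=0: [166/3, 127/3, 61]
L3 α=2/3: [790/9, 439/9, 263/3]
L4 α=1/2: [1663/18, 269/9, 431/6]
rounded: [92, 30, 72]

(0,2) stack=L1,L2,L3,L4; from [0,0,0]:
+L1 (α=1/2) → [49, 11, 9/2]
+L2 (α=5/6) → [412/3, 931/6, 723/4]
+L3 (α=4/7) → [988/7, 2707/14, 3305/28]
+L4 (α=3/8) → [796/7, 14207/112, 25429/224]
= [114, 127, 114]


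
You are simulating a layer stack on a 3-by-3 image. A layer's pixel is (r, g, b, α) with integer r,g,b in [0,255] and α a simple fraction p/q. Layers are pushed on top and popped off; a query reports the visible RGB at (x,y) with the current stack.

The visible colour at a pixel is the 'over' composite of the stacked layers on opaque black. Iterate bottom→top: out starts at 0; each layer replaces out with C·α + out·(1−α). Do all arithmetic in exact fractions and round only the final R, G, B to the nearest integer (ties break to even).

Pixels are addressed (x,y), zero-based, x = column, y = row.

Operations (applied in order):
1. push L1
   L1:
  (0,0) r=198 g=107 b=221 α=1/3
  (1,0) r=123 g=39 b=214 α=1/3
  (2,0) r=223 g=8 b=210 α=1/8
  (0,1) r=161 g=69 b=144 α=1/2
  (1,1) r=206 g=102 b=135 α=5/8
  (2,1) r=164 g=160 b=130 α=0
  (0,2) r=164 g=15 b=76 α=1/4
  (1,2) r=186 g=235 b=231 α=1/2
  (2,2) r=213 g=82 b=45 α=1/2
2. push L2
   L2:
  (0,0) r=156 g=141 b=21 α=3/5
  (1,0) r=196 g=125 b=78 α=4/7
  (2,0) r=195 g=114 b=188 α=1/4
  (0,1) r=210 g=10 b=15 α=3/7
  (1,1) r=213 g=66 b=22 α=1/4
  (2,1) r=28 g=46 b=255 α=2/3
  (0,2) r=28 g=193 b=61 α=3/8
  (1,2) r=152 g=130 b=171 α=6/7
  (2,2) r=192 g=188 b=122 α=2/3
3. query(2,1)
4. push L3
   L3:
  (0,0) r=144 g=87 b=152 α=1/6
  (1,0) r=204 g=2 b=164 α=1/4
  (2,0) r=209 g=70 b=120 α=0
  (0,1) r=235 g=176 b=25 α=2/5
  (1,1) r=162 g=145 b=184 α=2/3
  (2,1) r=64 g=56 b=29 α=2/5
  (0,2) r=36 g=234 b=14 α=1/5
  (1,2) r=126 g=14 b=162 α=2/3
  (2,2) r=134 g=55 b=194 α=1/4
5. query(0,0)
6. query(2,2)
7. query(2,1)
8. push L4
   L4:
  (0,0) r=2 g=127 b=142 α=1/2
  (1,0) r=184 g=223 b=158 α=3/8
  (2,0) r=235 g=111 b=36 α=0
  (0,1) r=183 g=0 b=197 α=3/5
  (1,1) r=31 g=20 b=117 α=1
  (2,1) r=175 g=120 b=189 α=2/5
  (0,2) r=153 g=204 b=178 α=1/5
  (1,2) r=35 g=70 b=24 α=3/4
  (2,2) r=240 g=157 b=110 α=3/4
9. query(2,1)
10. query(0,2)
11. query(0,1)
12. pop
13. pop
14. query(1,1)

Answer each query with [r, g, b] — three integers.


query (2,1) [L1,L2] — begin 0,0,0
+L1 (α=0) → [0, 0, 0]
+L2 (α=2/3) → [56/3, 92/3, 170]
= [19, 31, 170]

(0,0) stack=L1,L2,L3; from [0,0,0]:
L1 α=1/3: [66, 107/3, 221/3]
L2 α=3/5: [120, 1483/15, 631/15]
L3 α=1/6: [124, 872/9, 1087/18]
→ [124, 97, 60]

query (2,2) [L1,L2,L3] — begin 0,0,0
after L1 α=1/2: [213/2, 41, 45/2]
after L2 α=2/3: [327/2, 139, 533/6]
after L3 α=1/4: [1249/8, 118, 921/8]
= [156, 118, 115]

at x=2,y=1 over L1,L2,L3:
+L1 (α=0) → [0, 0, 0]
+L2 (α=2/3) → [56/3, 92/3, 170]
+L3 (α=2/5) → [184/5, 204/5, 568/5]
→ [37, 41, 114]

query (2,1) [L1,L2,L3,L4] — begin 0,0,0
after L1 α=0: [0, 0, 0]
after L2 α=2/3: [56/3, 92/3, 170]
after L3 α=2/5: [184/5, 204/5, 568/5]
after L4 α=2/5: [2302/25, 1812/25, 3594/25]
= [92, 72, 144]

at x=0,y=2 over L1,L2,L3,L4:
L1 α=1/4: [41, 15/4, 19]
L2 α=3/8: [289/8, 2391/32, 139/4]
L3 α=1/5: [361/10, 4263/40, 153/5]
L4 α=1/5: [1487/25, 6303/50, 1502/25]
rounded: [59, 126, 60]

(0,1) stack=L1,L2,L3,L4; from [0,0,0]:
after L1 α=1/2: [161/2, 69/2, 72]
after L2 α=3/7: [136, 24, 333/7]
after L3 α=2/5: [878/5, 424/5, 1349/35]
after L4 α=3/5: [4501/25, 848/25, 23383/175]
= [180, 34, 134]

query (1,1) [L1,L2] — begin 0,0,0
+L1 (α=5/8) → [515/4, 255/4, 675/8]
+L2 (α=1/4) → [2397/16, 1029/16, 2201/32]
= [150, 64, 69]


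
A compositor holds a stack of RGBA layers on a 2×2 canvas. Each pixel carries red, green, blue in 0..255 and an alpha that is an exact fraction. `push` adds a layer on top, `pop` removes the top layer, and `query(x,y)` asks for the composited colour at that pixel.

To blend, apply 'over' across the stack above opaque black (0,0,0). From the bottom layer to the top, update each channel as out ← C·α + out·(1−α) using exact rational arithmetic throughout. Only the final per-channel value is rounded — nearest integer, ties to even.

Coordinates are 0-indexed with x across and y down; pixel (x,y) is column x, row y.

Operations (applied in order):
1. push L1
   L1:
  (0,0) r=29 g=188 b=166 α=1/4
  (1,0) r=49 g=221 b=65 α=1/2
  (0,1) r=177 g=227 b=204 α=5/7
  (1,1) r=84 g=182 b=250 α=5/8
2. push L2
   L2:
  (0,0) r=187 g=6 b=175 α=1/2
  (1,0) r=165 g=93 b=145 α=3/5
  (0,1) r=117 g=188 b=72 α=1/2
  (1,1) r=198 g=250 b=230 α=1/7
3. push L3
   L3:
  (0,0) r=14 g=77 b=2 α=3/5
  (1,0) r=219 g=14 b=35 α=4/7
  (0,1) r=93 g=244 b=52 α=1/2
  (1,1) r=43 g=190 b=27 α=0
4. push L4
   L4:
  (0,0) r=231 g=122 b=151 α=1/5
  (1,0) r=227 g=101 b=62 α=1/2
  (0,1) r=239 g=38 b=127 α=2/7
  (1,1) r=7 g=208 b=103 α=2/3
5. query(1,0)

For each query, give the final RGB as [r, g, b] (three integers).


at x=1,y=0 over L1,L2,L3,L4:
after L1 α=1/2: [49/2, 221/2, 65/2]
after L2 α=3/5: [544/5, 100, 100]
after L3 α=4/7: [6012/35, 356/7, 440/7]
after L4 α=1/2: [13957/70, 1063/14, 437/7]
rounded: [199, 76, 62]


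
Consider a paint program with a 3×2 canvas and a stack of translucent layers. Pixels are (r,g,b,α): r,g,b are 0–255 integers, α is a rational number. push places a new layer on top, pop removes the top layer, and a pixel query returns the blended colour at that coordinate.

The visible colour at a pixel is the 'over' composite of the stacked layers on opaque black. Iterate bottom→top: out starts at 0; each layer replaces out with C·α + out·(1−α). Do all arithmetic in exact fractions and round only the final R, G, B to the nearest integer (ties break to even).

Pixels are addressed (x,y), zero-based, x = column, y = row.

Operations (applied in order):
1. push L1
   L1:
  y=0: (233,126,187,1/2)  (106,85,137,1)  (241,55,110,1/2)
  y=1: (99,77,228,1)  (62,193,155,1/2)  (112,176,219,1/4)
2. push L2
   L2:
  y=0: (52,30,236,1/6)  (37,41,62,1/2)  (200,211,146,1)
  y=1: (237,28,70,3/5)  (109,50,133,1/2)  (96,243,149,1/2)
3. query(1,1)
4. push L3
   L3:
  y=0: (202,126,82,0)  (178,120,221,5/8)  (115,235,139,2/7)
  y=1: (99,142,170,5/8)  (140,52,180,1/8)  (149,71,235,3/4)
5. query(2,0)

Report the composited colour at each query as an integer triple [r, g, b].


(1,1) stack=L1,L2; from [0,0,0]:
after L1 α=1/2: [31, 193/2, 155/2]
after L2 α=1/2: [70, 293/4, 421/4]
rounded: [70, 73, 105]

(2,0) stack=L1,L2,L3; from [0,0,0]:
+L1 (α=1/2) → [241/2, 55/2, 55]
+L2 (α=1) → [200, 211, 146]
+L3 (α=2/7) → [1230/7, 1525/7, 144]
rounded: [176, 218, 144]


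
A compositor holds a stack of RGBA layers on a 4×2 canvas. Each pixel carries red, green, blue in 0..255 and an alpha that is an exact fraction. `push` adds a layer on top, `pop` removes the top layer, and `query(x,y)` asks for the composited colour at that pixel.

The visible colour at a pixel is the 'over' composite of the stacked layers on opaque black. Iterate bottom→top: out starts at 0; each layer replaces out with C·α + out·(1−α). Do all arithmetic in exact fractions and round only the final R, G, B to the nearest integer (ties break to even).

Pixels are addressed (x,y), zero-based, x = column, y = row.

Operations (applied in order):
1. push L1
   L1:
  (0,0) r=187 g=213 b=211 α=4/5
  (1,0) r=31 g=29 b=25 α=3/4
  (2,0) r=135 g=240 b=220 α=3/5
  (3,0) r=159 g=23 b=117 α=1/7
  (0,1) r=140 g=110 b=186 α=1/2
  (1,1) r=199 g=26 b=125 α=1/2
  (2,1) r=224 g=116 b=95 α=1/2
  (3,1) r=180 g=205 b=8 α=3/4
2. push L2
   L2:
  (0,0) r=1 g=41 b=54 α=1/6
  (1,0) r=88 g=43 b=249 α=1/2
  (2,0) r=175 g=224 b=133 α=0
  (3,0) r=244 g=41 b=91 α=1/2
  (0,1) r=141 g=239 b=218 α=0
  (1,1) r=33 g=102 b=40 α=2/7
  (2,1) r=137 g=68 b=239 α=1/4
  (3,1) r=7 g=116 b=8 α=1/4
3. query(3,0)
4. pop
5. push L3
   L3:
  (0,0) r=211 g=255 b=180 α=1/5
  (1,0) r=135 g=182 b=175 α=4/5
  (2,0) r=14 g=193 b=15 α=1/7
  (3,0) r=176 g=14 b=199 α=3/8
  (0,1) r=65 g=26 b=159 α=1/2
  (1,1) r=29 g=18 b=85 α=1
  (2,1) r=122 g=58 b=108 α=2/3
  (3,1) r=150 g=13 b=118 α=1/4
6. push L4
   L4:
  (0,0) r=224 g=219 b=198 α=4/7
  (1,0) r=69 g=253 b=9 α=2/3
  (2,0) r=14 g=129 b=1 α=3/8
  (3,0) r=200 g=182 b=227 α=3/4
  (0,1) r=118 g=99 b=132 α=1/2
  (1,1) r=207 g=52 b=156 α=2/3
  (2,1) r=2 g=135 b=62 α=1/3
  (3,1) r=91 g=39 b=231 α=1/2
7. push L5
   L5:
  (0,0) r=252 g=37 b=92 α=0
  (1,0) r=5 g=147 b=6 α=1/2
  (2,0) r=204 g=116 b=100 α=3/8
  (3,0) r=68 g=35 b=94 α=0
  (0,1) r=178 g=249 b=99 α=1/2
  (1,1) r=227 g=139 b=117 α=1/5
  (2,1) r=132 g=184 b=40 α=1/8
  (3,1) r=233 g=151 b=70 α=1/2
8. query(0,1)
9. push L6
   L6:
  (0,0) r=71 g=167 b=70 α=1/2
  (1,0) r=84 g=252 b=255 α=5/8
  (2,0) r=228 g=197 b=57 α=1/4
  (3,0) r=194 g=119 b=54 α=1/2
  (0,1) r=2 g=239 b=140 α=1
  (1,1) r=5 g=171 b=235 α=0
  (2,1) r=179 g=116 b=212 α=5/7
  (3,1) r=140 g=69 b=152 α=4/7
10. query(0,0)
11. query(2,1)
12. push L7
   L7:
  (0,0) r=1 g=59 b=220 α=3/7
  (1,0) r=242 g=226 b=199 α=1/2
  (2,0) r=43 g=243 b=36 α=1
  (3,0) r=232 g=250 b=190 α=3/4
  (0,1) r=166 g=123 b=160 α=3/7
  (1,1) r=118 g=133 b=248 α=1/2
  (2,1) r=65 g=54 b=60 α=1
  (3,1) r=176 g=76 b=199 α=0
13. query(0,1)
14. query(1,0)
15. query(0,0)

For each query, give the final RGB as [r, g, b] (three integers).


query (3,0) [L1,L2] — begin 0,0,0
+L1 (α=1/7) → [159/7, 23/7, 117/7]
+L2 (α=1/2) → [1867/14, 155/7, 377/7]
→ [133, 22, 54]

at x=0,y=1 over L1,L3,L4,L5:
+L1 (α=1/2) → [70, 55, 93]
+L3 (α=1/2) → [135/2, 81/2, 126]
+L4 (α=1/2) → [371/4, 279/4, 129]
+L5 (α=1/2) → [1083/8, 1275/8, 114]
→ [135, 159, 114]

at x=0,y=0 over L1,L3,L4,L5,L6:
L1 α=4/5: [748/5, 852/5, 844/5]
L3 α=1/5: [4047/25, 4683/25, 4276/25]
L4 α=4/7: [34541/175, 35949/175, 32628/175]
L5 α=0: [34541/175, 35949/175, 32628/175]
L6 α=1/2: [23483/175, 32587/175, 22439/175]
→ [134, 186, 128]

(2,1) stack=L1,L3,L4,L5,L6; from [0,0,0]:
after L1 α=1/2: [112, 58, 95/2]
after L3 α=2/3: [356/3, 58, 527/6]
after L4 α=1/3: [718/9, 251/3, 713/9]
after L5 α=1/8: [3107/36, 2309/24, 5351/72]
after L6 α=5/7: [19217/126, 9269/84, 43511/252]
rounded: [153, 110, 173]

query (0,1) [L1,L3,L4,L5,L6,L7] — begin 0,0,0
L1 α=1/2: [70, 55, 93]
L3 α=1/2: [135/2, 81/2, 126]
L4 α=1/2: [371/4, 279/4, 129]
L5 α=1/2: [1083/8, 1275/8, 114]
L6 α=1: [2, 239, 140]
L7 α=3/7: [506/7, 1325/7, 1040/7]
= [72, 189, 149]

query (1,0) [L1,L3,L4,L5,L6,L7] — begin 0,0,0
+L1 (α=3/4) → [93/4, 87/4, 75/4]
+L3 (α=4/5) → [2253/20, 2999/20, 575/4]
+L4 (α=2/3) → [1671/20, 4373/20, 647/12]
+L5 (α=1/2) → [1771/40, 7313/40, 719/24]
+L6 (α=5/8) → [22113/320, 72339/320, 10919/64]
+L7 (α=1/2) → [99553/640, 144659/640, 23655/128]
→ [156, 226, 185]

at x=0,y=0 over L1,L3,L4,L5,L6,L7:
after L1 α=4/5: [748/5, 852/5, 844/5]
after L3 α=1/5: [4047/25, 4683/25, 4276/25]
after L4 α=4/7: [34541/175, 35949/175, 32628/175]
after L5 α=0: [34541/175, 35949/175, 32628/175]
after L6 α=1/2: [23483/175, 32587/175, 22439/175]
after L7 α=3/7: [94457/1225, 161323/1225, 205256/1225]
→ [77, 132, 168]


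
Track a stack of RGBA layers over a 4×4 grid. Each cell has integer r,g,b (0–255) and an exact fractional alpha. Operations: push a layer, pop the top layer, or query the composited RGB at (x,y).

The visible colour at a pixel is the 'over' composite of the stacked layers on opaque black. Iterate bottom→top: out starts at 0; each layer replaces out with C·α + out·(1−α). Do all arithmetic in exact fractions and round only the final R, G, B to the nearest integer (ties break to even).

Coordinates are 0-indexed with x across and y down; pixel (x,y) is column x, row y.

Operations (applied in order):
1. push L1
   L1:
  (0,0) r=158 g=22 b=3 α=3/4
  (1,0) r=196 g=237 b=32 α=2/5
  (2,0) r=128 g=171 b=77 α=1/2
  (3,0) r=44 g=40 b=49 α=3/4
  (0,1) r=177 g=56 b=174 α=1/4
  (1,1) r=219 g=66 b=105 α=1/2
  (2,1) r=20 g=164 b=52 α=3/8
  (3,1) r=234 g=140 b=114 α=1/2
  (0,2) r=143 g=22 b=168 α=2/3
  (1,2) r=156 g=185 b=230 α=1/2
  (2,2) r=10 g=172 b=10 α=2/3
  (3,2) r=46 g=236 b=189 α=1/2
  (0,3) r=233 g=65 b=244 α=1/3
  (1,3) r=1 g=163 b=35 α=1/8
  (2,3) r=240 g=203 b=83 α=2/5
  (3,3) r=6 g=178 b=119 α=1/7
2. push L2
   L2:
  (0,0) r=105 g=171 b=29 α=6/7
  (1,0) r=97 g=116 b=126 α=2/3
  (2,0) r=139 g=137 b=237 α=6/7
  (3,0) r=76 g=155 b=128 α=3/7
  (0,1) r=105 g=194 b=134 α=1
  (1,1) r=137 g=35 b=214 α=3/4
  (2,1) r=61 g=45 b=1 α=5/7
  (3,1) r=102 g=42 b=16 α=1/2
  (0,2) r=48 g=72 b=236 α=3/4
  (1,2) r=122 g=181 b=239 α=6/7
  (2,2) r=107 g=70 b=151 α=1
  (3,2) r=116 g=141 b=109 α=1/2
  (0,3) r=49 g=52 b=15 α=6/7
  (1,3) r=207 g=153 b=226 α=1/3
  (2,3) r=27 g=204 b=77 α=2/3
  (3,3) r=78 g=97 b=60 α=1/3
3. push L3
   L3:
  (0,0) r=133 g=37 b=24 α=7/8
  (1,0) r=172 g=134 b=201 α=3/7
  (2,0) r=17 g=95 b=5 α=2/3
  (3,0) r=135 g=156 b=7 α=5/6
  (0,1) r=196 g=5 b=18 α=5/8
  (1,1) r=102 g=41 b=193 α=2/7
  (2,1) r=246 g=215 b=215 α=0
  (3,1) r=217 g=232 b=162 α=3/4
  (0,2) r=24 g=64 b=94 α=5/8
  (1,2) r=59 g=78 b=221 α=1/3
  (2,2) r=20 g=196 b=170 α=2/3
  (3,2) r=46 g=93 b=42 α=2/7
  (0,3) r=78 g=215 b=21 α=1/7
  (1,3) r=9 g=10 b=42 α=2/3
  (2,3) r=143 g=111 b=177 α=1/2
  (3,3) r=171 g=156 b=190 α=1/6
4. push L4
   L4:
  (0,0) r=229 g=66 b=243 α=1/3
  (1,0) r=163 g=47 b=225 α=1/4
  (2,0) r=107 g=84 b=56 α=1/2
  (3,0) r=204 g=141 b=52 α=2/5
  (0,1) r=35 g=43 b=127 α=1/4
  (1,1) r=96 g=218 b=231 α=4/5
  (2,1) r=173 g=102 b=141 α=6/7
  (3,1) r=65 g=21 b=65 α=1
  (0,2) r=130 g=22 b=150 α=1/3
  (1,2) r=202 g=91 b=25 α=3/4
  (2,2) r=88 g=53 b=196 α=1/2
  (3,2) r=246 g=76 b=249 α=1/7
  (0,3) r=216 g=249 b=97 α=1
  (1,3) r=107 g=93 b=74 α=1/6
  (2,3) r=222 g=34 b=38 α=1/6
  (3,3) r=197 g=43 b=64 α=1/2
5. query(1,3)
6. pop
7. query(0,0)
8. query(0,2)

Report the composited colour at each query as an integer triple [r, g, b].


query (1,3) [L1,L2,L3,L4] — begin 0,0,0
+L1 (α=1/8) → [1/8, 163/8, 35/8]
+L2 (α=1/3) → [829/12, 775/12, 313/4]
+L3 (α=2/3) → [1045/36, 1015/36, 649/12]
+L4 (α=1/6) → [9077/216, 8423/216, 4133/72]
→ [42, 39, 57]

(0,0) stack=L1,L2,L3; from [0,0,0]:
L1 α=3/4: [237/2, 33/2, 9/4]
L2 α=6/7: [1497/14, 2085/14, 705/28]
L3 α=7/8: [14531/112, 5711/112, 5409/224]
rounded: [130, 51, 24]

(0,2) stack=L1,L2,L3; from [0,0,0]:
after L1 α=2/3: [286/3, 44/3, 112]
after L2 α=3/4: [359/6, 173/3, 205]
after L3 α=5/8: [599/16, 493/8, 1085/8]
= [37, 62, 136]


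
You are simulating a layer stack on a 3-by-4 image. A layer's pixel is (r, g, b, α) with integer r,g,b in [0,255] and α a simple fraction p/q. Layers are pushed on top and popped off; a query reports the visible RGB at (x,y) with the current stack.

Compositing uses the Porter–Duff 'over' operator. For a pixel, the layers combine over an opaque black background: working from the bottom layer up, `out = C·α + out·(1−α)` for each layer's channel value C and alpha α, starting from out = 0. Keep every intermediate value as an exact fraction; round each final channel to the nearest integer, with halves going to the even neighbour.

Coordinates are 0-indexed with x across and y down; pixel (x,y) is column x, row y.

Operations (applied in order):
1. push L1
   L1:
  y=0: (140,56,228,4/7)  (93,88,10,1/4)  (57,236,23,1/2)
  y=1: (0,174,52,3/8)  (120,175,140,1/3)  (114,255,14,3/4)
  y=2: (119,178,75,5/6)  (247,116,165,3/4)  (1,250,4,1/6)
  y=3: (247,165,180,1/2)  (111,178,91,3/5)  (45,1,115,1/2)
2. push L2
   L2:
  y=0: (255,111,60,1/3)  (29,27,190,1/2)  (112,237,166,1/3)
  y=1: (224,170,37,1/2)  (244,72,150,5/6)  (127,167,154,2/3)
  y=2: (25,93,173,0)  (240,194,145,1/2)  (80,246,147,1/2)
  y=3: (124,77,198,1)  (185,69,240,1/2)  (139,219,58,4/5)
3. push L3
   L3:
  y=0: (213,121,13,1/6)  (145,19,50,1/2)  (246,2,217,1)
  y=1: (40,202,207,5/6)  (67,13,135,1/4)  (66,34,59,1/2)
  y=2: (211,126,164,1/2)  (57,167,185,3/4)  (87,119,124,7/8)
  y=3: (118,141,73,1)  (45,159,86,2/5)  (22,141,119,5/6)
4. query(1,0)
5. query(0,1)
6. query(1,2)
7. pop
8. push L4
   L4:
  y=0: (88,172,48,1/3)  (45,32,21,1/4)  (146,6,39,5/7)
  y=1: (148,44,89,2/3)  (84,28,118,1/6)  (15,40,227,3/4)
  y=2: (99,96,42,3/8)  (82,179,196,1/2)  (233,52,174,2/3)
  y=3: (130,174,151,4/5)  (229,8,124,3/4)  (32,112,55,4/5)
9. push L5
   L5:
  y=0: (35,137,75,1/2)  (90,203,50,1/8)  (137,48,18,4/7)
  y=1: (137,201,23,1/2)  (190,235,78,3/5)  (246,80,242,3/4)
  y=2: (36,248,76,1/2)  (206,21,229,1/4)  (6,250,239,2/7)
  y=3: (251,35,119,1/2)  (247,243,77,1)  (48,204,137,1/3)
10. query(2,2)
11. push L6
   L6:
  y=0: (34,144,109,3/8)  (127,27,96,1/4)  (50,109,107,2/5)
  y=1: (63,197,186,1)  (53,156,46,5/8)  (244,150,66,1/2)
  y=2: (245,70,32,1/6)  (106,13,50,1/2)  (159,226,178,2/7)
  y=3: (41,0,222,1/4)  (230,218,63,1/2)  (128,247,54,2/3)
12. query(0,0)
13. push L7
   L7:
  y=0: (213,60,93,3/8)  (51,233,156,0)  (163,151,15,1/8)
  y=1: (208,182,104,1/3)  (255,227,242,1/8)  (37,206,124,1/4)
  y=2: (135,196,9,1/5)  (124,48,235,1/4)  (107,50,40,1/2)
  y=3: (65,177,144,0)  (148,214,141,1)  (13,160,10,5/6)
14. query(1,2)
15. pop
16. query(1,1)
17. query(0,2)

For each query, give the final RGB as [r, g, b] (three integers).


(1,0) stack=L1,L2,L3; from [0,0,0]:
+L1 (α=1/4) → [93/4, 22, 5/2]
+L2 (α=1/2) → [209/8, 49/2, 385/4]
+L3 (α=1/2) → [1369/16, 87/4, 585/8]
= [86, 22, 73]

at x=0,y=1 over L1,L2,L3:
+L1 (α=3/8) → [0, 261/4, 39/2]
+L2 (α=1/2) → [112, 941/8, 113/4]
+L3 (α=5/6) → [52, 3007/16, 4253/24]
rounded: [52, 188, 177]

(1,2) stack=L1,L2,L3; from [0,0,0]:
+L1 (α=3/4) → [741/4, 87, 495/4]
+L2 (α=1/2) → [1701/8, 281/2, 1075/8]
+L3 (α=3/4) → [3069/32, 1283/8, 5515/32]
= [96, 160, 172]

(2,2) stack=L1,L2,L4,L5; from [0,0,0]:
+L1 (α=1/6) → [1/6, 125/3, 2/3]
+L2 (α=1/2) → [481/12, 863/6, 443/6]
+L4 (α=2/3) → [6073/36, 1487/18, 2531/18]
+L5 (α=2/7) → [30797/252, 16435/126, 3037/18]
= [122, 130, 169]

query (0,0) [L1,L2,L4,L5,L6] — begin 0,0,0
L1 α=4/7: [80, 32, 912/7]
L2 α=1/3: [415/3, 175/3, 748/7]
L4 α=1/3: [1094/9, 866/9, 1832/21]
L5 α=1/2: [1409/18, 2099/18, 3407/42]
L6 α=3/8: [8881/144, 18271/144, 30769/336]
→ [62, 127, 92]

query (1,2) [L1,L2,L4,L5,L6,L7] — begin 0,0,0
L1 α=3/4: [741/4, 87, 495/4]
L2 α=1/2: [1701/8, 281/2, 1075/8]
L4 α=1/2: [2357/16, 639/4, 2643/16]
L5 α=1/4: [10367/64, 2001/16, 11593/64]
L6 α=1/2: [17151/128, 2209/32, 14793/128]
L7 α=1/4: [67325/512, 8163/128, 74459/512]
rounded: [131, 64, 145]

query (1,1) [L1,L2,L4,L5,L6] — begin 0,0,0
L1 α=1/3: [40, 175/3, 140/3]
L2 α=5/6: [210, 1255/18, 1195/9]
L4 α=1/6: [189, 6779/108, 7037/54]
L5 α=3/5: [948/5, 44849/270, 2671/27]
L6 α=5/8: [4169/40, 115049/720, 4741/72]
→ [104, 160, 66]

(0,2) stack=L1,L2,L4,L5,L6; from [0,0,0]:
L1 α=5/6: [595/6, 445/3, 125/2]
L2 α=0: [595/6, 445/3, 125/2]
L4 α=3/8: [4757/48, 3089/24, 877/16]
L5 α=1/2: [6485/96, 9041/48, 2093/32]
L6 α=1/6: [55945/576, 48565/288, 11489/192]
= [97, 169, 60]


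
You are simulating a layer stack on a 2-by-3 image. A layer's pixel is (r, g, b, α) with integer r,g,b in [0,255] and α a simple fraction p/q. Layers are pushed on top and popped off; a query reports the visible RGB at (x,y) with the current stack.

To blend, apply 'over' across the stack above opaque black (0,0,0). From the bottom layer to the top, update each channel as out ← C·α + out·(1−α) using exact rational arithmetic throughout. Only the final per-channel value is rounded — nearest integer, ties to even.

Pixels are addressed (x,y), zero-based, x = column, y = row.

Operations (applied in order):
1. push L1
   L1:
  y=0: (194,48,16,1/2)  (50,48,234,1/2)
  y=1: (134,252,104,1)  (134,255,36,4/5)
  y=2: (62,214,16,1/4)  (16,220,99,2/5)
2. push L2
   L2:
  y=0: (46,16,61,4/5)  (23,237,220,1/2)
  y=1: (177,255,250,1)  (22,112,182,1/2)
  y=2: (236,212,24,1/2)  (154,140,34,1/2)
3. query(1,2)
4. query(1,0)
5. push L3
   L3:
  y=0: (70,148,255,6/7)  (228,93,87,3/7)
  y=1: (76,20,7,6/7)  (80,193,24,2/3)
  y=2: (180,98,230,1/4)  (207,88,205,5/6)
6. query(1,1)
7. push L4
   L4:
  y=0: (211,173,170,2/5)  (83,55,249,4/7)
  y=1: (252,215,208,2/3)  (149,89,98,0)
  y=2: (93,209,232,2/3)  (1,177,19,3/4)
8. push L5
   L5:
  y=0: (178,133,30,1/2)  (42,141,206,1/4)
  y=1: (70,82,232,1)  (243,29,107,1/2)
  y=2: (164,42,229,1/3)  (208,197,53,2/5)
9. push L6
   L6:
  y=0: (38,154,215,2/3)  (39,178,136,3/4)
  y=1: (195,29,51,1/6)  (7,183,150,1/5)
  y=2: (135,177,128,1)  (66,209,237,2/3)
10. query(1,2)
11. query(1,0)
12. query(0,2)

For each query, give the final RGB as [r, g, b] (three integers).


at x=1,y=2 over L1,L2:
after L1 α=2/5: [32/5, 88, 198/5]
after L2 α=1/2: [401/5, 114, 184/5]
= [80, 114, 37]

(1,0) stack=L1,L2; from [0,0,0]:
after L1 α=1/2: [25, 24, 117]
after L2 α=1/2: [24, 261/2, 337/2]
= [24, 130, 168]

(1,1) stack=L1,L2,L3; from [0,0,0]:
+L1 (α=4/5) → [536/5, 204, 144/5]
+L2 (α=1/2) → [323/5, 158, 527/5]
+L3 (α=2/3) → [1123/15, 544/3, 767/15]
= [75, 181, 51]

(1,2) stack=L1,L2,L3,L4,L5,L6; from [0,0,0]:
+L1 (α=2/5) → [32/5, 88, 198/5]
+L2 (α=1/2) → [401/5, 114, 184/5]
+L3 (α=5/6) → [2788/15, 277/3, 5309/30]
+L4 (α=3/4) → [2833/60, 935/6, 7019/120]
+L5 (α=2/5) → [11153/100, 1723/10, 11259/200]
+L6 (α=2/3) → [24353/300, 5903/30, 35353/200]
→ [81, 197, 177]

query (1,0) [L1,L2,L3,L4,L5,L6] — begin 0,0,0
after L1 α=1/2: [25, 24, 117]
after L2 α=1/2: [24, 261/2, 337/2]
after L3 α=3/7: [780/7, 801/7, 935/7]
after L4 α=4/7: [4664/49, 3943/49, 9777/49]
after L5 α=1/4: [8025/98, 9369/98, 39425/196]
after L6 α=3/4: [19491/392, 61701/392, 119393/784]
→ [50, 157, 152]

at x=0,y=2 over L1,L2,L3,L4,L5,L6:
after L1 α=1/4: [31/2, 107/2, 4]
after L2 α=1/2: [503/4, 531/4, 14]
after L3 α=1/4: [2229/16, 1985/16, 68]
after L4 α=2/3: [1735/16, 2891/16, 532/3]
after L5 α=1/3: [3047/24, 3227/24, 1751/9]
after L6 α=1: [135, 177, 128]
→ [135, 177, 128]


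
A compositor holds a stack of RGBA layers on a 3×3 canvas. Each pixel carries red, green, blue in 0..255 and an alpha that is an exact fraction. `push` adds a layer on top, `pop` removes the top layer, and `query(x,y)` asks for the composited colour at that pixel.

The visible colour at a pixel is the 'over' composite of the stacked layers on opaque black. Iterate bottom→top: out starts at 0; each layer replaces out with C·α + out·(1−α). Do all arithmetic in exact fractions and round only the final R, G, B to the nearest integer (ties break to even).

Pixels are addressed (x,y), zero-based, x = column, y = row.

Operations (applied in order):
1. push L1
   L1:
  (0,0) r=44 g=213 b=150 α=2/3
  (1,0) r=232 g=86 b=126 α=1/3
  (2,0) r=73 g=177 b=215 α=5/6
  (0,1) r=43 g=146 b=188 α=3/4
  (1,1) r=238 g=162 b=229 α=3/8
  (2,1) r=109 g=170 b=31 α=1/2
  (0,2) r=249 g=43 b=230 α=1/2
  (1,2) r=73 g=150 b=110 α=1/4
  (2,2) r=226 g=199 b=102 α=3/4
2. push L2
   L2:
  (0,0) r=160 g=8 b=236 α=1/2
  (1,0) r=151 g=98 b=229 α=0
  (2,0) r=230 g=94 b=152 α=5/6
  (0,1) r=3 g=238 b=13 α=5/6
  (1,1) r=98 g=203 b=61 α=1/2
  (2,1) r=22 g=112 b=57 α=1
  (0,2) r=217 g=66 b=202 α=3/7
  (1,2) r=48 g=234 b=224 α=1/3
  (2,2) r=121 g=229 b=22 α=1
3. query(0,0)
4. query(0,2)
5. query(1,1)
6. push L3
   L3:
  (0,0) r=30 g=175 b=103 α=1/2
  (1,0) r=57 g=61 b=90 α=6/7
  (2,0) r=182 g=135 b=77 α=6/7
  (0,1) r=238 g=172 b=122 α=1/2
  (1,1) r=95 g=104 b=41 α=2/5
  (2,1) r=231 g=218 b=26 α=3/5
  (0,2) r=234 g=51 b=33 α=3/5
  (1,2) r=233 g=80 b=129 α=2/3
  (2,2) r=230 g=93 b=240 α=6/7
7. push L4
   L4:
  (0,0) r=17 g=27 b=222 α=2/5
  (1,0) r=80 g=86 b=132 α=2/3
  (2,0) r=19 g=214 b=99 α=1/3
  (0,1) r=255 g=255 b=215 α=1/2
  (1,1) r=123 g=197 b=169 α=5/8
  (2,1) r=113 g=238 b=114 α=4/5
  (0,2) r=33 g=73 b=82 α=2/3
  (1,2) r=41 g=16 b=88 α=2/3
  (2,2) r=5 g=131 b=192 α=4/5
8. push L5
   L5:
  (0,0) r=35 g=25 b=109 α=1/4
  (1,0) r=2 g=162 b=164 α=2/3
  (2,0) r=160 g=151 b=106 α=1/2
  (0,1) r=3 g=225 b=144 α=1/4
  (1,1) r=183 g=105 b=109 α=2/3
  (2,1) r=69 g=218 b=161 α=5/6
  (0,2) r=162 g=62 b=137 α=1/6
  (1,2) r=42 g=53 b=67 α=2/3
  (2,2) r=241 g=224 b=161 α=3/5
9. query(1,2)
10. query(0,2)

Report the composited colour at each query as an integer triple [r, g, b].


query (0,0) [L1,L2] — begin 0,0,0
after L1 α=2/3: [88/3, 142, 100]
after L2 α=1/2: [284/3, 75, 168]
rounded: [95, 75, 168]

at x=0,y=2 over L1,L2:
after L1 α=1/2: [249/2, 43/2, 115]
after L2 α=3/7: [1149/7, 284/7, 1066/7]
= [164, 41, 152]

at x=1,y=1 over L1,L2:
L1 α=3/8: [357/4, 243/4, 687/8]
L2 α=1/2: [749/8, 1055/8, 1175/16]
= [94, 132, 73]

(1,2) stack=L1,L2,L3,L4,L5; from [0,0,0]:
+L1 (α=1/4) → [73/4, 75/2, 55/2]
+L2 (α=1/3) → [169/6, 103, 93]
+L3 (α=2/3) → [2965/18, 263/3, 117]
+L4 (α=2/3) → [4441/54, 359/9, 293/3]
+L5 (α=2/3) → [8977/162, 1313/27, 695/9]
rounded: [55, 49, 77]

query (0,2) [L1,L2,L3,L4,L5] — begin 0,0,0
+L1 (α=1/2) → [249/2, 43/2, 115]
+L2 (α=3/7) → [1149/7, 284/7, 1066/7]
+L3 (α=3/5) → [7212/35, 1639/35, 565/7]
+L4 (α=2/3) → [3174/35, 6749/105, 571/7]
+L5 (α=1/6) → [718/7, 8051/126, 1907/21]
rounded: [103, 64, 91]


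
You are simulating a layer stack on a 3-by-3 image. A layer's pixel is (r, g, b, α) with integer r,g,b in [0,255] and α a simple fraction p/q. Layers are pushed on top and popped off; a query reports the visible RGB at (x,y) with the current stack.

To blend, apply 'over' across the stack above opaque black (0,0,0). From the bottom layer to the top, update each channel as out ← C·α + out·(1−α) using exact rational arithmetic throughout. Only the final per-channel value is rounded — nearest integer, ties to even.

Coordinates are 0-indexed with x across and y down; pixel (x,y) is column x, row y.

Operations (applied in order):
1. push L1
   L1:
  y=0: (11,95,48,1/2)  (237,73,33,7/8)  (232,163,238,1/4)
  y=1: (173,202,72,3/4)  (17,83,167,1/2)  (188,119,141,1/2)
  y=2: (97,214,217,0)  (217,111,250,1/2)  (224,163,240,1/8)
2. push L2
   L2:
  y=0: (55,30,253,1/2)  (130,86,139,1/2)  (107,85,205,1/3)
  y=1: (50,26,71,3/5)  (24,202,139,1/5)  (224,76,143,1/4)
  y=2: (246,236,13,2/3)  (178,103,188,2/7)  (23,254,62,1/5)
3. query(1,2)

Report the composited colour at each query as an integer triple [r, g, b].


query (1,2) [L1,L2] — begin 0,0,0
after L1 α=1/2: [217/2, 111/2, 125]
after L2 α=2/7: [1797/14, 967/14, 143]
→ [128, 69, 143]


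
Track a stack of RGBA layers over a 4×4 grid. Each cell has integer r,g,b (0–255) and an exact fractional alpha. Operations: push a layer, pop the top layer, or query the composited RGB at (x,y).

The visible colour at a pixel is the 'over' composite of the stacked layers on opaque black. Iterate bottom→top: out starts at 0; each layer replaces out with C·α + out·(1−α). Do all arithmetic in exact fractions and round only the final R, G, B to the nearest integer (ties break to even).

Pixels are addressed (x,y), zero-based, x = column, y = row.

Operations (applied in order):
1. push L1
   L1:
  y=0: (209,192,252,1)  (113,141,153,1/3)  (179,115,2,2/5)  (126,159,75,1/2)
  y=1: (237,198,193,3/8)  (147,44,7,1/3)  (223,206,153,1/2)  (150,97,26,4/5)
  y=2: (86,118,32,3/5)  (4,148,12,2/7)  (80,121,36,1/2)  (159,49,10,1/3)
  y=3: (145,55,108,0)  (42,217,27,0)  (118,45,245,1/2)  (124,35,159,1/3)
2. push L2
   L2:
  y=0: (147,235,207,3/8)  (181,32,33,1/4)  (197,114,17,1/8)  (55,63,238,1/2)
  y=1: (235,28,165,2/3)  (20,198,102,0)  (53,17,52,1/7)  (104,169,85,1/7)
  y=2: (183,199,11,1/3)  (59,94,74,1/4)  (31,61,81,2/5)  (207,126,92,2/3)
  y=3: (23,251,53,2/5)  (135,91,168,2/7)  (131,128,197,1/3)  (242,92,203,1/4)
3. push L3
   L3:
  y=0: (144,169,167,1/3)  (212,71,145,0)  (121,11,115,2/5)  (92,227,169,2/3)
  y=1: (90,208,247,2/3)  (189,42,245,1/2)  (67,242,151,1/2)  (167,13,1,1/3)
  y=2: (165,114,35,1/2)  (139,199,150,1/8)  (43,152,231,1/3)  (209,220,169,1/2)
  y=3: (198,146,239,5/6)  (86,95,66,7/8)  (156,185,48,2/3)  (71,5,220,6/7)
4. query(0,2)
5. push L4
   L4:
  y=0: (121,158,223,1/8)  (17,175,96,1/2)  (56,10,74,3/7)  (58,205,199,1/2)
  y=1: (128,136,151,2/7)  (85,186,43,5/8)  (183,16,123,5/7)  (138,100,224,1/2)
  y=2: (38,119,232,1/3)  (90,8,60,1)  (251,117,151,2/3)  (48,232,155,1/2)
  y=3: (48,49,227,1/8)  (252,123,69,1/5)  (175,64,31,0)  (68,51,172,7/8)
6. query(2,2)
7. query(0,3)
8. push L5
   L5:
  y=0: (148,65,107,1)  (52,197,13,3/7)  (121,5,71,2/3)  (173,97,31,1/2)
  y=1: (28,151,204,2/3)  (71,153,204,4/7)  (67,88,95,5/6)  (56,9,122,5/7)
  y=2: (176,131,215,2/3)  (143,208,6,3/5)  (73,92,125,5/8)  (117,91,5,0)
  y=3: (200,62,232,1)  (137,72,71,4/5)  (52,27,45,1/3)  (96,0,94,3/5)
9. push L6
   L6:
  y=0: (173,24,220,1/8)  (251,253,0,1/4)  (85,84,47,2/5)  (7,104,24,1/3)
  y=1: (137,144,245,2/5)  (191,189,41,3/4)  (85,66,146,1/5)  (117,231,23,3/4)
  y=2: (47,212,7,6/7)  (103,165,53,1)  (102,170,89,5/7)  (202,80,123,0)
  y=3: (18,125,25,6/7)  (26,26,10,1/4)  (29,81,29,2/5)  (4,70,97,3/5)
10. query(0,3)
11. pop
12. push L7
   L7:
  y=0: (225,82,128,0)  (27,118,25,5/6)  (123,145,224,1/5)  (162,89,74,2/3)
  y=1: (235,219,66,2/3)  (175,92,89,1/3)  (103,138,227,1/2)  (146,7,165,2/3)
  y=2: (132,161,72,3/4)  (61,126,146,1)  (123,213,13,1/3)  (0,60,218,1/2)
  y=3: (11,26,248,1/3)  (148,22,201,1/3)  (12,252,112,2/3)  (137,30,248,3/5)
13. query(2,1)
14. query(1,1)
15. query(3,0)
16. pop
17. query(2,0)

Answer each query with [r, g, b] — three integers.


(0,2) stack=L1,L2,L3; from [0,0,0]:
+L1 (α=3/5) → [258/5, 354/5, 96/5]
+L2 (α=1/3) → [477/5, 1703/15, 247/15]
+L3 (α=1/2) → [651/5, 3413/30, 386/15]
rounded: [130, 114, 26]

(2,2) stack=L1,L2,L3,L4; from [0,0,0]:
L1 α=1/2: [40, 121/2, 18]
L2 α=2/5: [182/5, 607/10, 216/5]
L3 α=1/3: [193/5, 1367/15, 529/5]
L4 α=2/3: [901/5, 4877/45, 2039/15]
→ [180, 108, 136]

(0,3) stack=L1,L2,L3,L4; from [0,0,0]:
+L1 (α=0) → [0, 0, 0]
+L2 (α=2/5) → [46/5, 502/5, 106/5]
+L3 (α=5/6) → [2498/15, 692/5, 2027/10]
+L4 (α=1/8) → [9103/60, 5089/40, 16459/80]
→ [152, 127, 206]

query (0,3) [L1,L2,L3,L4,L5,L6] — begin 0,0,0
+L1 (α=0) → [0, 0, 0]
+L2 (α=2/5) → [46/5, 502/5, 106/5]
+L3 (α=5/6) → [2498/15, 692/5, 2027/10]
+L4 (α=1/8) → [9103/60, 5089/40, 16459/80]
+L5 (α=1) → [200, 62, 232]
+L6 (α=6/7) → [44, 116, 382/7]
= [44, 116, 55]

at x=2,y=1 over L1,L2,L3,L4,L5,L7:
+L1 (α=1/2) → [223/2, 103, 153/2]
+L2 (α=1/7) → [722/7, 635/7, 73]
+L3 (α=1/2) → [1191/14, 2329/14, 112]
+L4 (α=5/7) → [7596/49, 2889/49, 839/7]
+L5 (α=5/6) → [24011/294, 24449/294, 694/7]
+L7 (α=1/2) → [54293/588, 65021/588, 2283/14]
= [92, 111, 163]

(1,1) stack=L1,L2,L3,L4,L5,L7; from [0,0,0]:
L1 α=1/3: [49, 44/3, 7/3]
L2 α=0: [49, 44/3, 7/3]
L3 α=1/2: [119, 85/3, 371/3]
L4 α=5/8: [391/4, 1015/8, 293/4]
L5 α=4/7: [2309/28, 7941/56, 4143/28]
L7 α=1/3: [4759/42, 10517/84, 5389/42]
= [113, 125, 128]

at x=3,y=0 over L1,L2,L3,L4,L5,L7:
+L1 (α=1/2) → [63, 159/2, 75/2]
+L2 (α=1/2) → [59, 285/4, 551/4]
+L3 (α=2/3) → [81, 2101/12, 1903/12]
+L4 (α=1/2) → [139/2, 4561/24, 4291/24]
+L5 (α=1/2) → [485/4, 6889/48, 5035/48]
+L7 (α=2/3) → [1781/12, 15433/144, 12139/144]
→ [148, 107, 84]

(2,0) stack=L1,L2,L3,L4,L5; from [0,0,0]:
L1 α=2/5: [358/5, 46, 4/5]
L2 α=1/8: [3491/40, 109/2, 113/40]
L3 α=2/5: [20153/200, 371/10, 9539/200]
L4 α=3/7: [4079/50, 892/35, 20639/350]
L5 α=2/3: [5393/50, 414/35, 70339/1050]
= [108, 12, 67]
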